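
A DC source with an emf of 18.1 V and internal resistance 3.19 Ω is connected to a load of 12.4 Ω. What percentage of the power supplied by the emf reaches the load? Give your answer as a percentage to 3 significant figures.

Efficiency is P_load / P_total. With a series r and R sharing the same I, P = I²R for each, so η = R/(R+r).
η = R / (R + r) = 12.4 / (12.4 + 3.19) = 0.7954

79.5 %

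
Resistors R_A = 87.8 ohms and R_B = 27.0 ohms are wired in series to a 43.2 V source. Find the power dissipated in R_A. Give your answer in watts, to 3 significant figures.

12.4 W

The current is common to all series resistors; compute it, then apply P = I²R for the target.
R_total = 87.8 + 27.0 = 114.8 Ω
I = V / R_total = 43.2 / 114.8 = 0.3763 A
P_R_A = I² × R_A = (0.3763)² × 87.8 = 12.43 W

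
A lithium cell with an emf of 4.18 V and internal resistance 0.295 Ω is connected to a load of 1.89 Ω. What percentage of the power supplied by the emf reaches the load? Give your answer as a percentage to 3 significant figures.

Both r and R carry the same current, so the power split is just the resistance split: η = R/(R+r).
η = R / (R + r) = 1.89 / (1.89 + 0.295) = 0.8650

86.5 %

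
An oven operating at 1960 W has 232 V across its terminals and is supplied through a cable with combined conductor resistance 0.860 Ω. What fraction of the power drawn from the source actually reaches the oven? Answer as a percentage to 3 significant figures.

97.0 %

I = P / V = 1960 / 232 = 8.448 A through the cable.
P_line = I² R_line = (8.448)² × 0.860 = 61.38 W
P_source = P_load + P_line = 1960 + 61.38 = 2021 W
η = P_load / P_source = 1960 / 2021 = 0.9696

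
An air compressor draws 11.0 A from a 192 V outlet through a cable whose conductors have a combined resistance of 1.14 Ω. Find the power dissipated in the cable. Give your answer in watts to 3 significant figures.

138 W

Line loss is just I²R for the cable — we know both I and R_line directly.
The cable carries the full 11.0 A.
P_line = I² R_line = (11.00)² × 1.14 = 137.9 W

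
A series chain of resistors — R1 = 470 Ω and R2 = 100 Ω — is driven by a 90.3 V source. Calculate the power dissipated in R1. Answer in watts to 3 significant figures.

11.8 W

The current is common to all series resistors; compute it, then apply P = I²R for the target.
R_total = 470 + 100 = 570.0 Ω
I = V / R_total = 90.3 / 570.0 = 0.1584 A
P_R1 = I² × R1 = (0.1584)² × 470 = 11.80 W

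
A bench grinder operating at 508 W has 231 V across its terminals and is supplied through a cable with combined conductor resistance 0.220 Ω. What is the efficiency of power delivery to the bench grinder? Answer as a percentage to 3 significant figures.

99.8 %

I = P / V = 508 / 231 = 2.199 A through the cable.
P_line = I² R_line = (2.199)² × 0.220 = 1.064 W
P_source = P_load + P_line = 508.0 + 1.064 = 509.1 W
η = P_load / P_source = 508.0 / 509.1 = 0.9979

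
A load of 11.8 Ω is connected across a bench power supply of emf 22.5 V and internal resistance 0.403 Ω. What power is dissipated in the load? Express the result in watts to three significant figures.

Find the circuit current first, then P = I²R for the load (series elements share I).
I = ε / (r + R) = 22.5 / (0.403 + 11.8) = 1.844 A
P_load = I² R = (1.844)² × 11.8 = 40.12 W

40.1 W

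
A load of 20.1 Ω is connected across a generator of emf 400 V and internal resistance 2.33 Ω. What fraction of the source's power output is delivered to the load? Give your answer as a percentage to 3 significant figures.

Efficiency is P_load / P_total. With a series r and R sharing the same I, P = I²R for each, so η = R/(R+r).
η = R / (R + r) = 20.1 / (20.1 + 2.33) = 0.8961

89.6 %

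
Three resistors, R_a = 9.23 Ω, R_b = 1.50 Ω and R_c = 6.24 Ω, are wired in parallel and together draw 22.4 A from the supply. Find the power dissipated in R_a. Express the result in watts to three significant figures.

62.1 W

Only the total current is stated, so first find the parallel equivalent to get the voltage across the combination.
1/R_eq = 1/9.23 + 1/1.50 + 1/6.24 ⇒ R_eq = 1.069 Ω
V = I_total × R_eq = 22.40 × 1.069 = 23.95 V
P_R_a = V² / R_a = (23.95)² / 9.23 = 62.15 W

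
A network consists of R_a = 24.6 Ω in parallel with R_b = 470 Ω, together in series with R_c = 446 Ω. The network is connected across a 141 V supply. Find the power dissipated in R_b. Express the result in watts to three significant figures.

Reduce the parallel combination to a single R_p; the circuit then becomes R_p in series with the remaining resistor.
R_p = (24.6×470)/(24.6+470) = 23.38 Ω
R_total = R_p + 446 = 23.38 + 446 = 469.4 Ω
I = V / R_total = 141 / 469.4 = 0.3004 A
Voltage across the parallel pair: V_p = I × R_p = 0.3004 × 23.38 = 7.022 V
Use P = V²/R for R_b with V = V_p.
P_R_b = (7.022)² / 470 = 0.1049 W

0.105 W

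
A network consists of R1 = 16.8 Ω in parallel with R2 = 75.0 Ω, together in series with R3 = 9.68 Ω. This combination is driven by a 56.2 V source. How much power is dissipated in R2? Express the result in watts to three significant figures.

Reduce the parallel combination to a single R_p; the circuit then becomes R_p in series with the remaining resistor.
R_p = (16.8×75.0)/(16.8+75.0) = 13.73 Ω
R_total = R_p + 9.68 = 13.73 + 9.68 = 23.41 Ω
I = V / R_total = 56.2 / 23.41 = 2.401 A
Voltage across the parallel pair: V_p = I × R_p = 2.401 × 13.73 = 32.96 V
R2 sits across V_p; its power is V_p²/R.
P_R2 = (32.96)² / 75.0 = 14.48 W

14.5 W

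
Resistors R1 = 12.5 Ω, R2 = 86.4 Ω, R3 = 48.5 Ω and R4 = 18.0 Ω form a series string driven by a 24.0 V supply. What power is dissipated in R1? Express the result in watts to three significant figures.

In a series string the same current flows through every resistor — find that current, then P = I²R for the one we want.
R_total = 12.5 + 86.4 + 48.5 + 18.0 = 165.4 Ω
I = V / R_total = 24.0 / 165.4 = 0.1451 A
P_R1 = I² × R1 = (0.1451)² × 12.5 = 0.2632 W

0.263 W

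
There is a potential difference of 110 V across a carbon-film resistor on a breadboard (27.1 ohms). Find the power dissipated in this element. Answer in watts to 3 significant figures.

We know the drop across the element and its resistance — P = V²/R, one step.
P = (110 V)² / 27.1 Ω = 446.5 W

446 W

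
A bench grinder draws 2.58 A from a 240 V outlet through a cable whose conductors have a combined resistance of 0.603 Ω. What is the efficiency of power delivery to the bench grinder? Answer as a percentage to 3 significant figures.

The cable carries the full 2.58 A.
P_line = I² R_line = (2.580)² × 0.603 = 4.014 W
P_source = V I = 240 × 2.580 = 619.2 W; P_load = 615.2 W
η = P_load / P_source = 615.2 / 619.2 = 0.9935

99.4 %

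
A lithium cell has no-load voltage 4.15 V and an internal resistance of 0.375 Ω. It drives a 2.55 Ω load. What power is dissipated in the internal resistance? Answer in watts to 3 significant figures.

Internal loss is I²r, with I set by the total series resistance r+R.
I = ε / (r + R) = 4.15 / (0.375 + 2.55) = 1.419 A
P_int = I² r = (1.419)² × 0.375 = 0.7549 W

0.755 W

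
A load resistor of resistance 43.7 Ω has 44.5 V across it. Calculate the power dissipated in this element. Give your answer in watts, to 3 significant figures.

We know the drop across the element and its resistance — P = V²/R, one step.
P = (44.5 V)² / 43.7 Ω = 45.31 W

45.3 W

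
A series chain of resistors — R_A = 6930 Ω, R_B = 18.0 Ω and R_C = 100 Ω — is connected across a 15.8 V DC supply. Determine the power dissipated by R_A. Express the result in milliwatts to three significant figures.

Series elements share the same current, so find I first, then use P = I²R.
R_total = 6930 + 18.0 + 100 = 7048 Ω
I = V / R_total = 15.8 / 7048 = 0.002242 A
P_R_A = I² × R_A = (0.002242)² × 6930 = 0.03483 W

34.8 mW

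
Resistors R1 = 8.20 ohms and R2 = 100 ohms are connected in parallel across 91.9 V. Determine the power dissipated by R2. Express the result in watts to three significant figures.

84.5 W

R2 sits directly across the source, so P = V²/R with V = 91.9 V.
P_R2 = V² / R2 = (91.9)² / 100 Ω = 84.46 W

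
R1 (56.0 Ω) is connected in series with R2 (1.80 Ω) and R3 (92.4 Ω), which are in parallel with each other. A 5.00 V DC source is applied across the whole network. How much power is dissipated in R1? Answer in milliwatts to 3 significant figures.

Reduce the parallel pair to R_p first; the network is then a simple series string.
R_p = (1.80×92.4)/(1.80+92.4) = 1.766 Ω
R_total = 56.0 + 1.766 = 57.77 Ω
I = V / R_total = 5.00 / 57.77 = 0.08656 A
All the current flows through R1; use P = I²R.
P_R1 = (0.08656)² × 56.0 = 0.4196 W

420 mW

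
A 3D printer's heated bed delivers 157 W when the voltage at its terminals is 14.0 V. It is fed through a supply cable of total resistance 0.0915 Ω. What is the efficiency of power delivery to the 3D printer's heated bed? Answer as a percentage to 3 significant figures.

93.2 %

I = P / V = 157 / 14.0 = 11.21 A through the supply cable.
P_line = I² R_line = (11.21)² × 0.0915 = 11.51 W
P_source = P_load + P_line = 157.0 + 11.51 = 168.5 W
η = P_load / P_source = 157.0 / 168.5 = 0.9317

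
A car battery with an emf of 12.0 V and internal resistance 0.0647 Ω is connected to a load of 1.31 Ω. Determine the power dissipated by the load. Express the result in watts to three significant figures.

99.8 W

The internal resistance and the load are in series, so the same I flows through both; get I from ε/(r+R), then I²R for the load.
I = ε / (r + R) = 12.0 / (0.0647 + 1.31) = 8.729 A
P_load = I² R = (8.729)² × 1.31 = 99.82 W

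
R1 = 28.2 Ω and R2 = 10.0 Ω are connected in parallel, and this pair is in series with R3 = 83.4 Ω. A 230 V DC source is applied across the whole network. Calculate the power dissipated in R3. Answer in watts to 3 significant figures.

First find R_p for the parallel pair, then treat R_p + R3 as a series loop.
R_p = (28.2×10.0)/(28.2+10.0) = 7.382 Ω
R_total = R_p + 83.4 = 7.382 + 83.4 = 90.78 Ω
I = V / R_total = 230 / 90.78 = 2.534 A
R3 is the series element, so its power is I²R.
P_R3 = (2.534)² × 83.4 = 535.3 W

535 W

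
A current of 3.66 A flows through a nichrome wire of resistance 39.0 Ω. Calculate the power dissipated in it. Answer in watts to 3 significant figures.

522 W

With I and R stated, P = I²R applies in one step.
P = (3.660 A)² × 39.0 Ω = 522.4 W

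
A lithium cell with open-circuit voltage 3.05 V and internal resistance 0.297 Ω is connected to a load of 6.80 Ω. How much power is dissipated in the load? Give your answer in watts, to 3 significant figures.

1.26 W

Find the circuit current first, then P = I²R for the load (series elements share I).
I = ε / (r + R) = 3.05 / (0.297 + 6.80) = 0.4298 A
P_load = I² R = (0.4298)² × 6.80 = 1.256 W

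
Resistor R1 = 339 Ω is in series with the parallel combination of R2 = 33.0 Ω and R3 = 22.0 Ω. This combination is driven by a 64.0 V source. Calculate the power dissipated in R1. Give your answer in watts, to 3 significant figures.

Reduce the parallel pair to R_p first; the network is then a simple series string.
R_p = (33.0×22.0)/(33.0+22.0) = 13.20 Ω
R_total = 339 + 13.20 = 352.2 Ω
I = V / R_total = 64.0 / 352.2 = 0.1817 A
All the current flows through R1; use P = I²R.
P_R1 = (0.1817)² × 339 = 11.19 W

11.2 W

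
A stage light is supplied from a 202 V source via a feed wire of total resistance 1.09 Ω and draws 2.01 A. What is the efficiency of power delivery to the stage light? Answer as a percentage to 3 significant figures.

The feed wire carries the full 2.01 A.
P_line = I² R_line = (2.010)² × 1.09 = 4.404 W
P_source = V I = 202 × 2.010 = 406.0 W; P_load = 401.6 W
η = P_load / P_source = 401.6 / 406.0 = 0.9892

98.9 %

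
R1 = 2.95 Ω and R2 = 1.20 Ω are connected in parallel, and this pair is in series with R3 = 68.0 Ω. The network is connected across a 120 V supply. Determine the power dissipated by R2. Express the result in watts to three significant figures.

1.84 W

Collapse the R1‖R2 pair into one equivalent R_p; then R_p and R3 form a series string.
R_p = (2.95×1.20)/(2.95+1.20) = 0.8530 Ω
R_total = R_p + 68.0 = 0.8530 + 68.0 = 68.85 Ω
I = V / R_total = 120 / 68.85 = 1.743 A
Voltage across the parallel pair: V_p = I × R_p = 1.743 × 0.8530 = 1.487 V
Use P = V²/R for R2 with V = V_p.
P_R2 = (1.487)² / 1.20 = 1.842 W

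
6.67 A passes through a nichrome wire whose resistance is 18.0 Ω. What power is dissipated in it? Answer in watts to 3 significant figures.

801 W

Current and resistance are given, so P = I²R is the direct form.
P = (6.670 A)² × 18.0 Ω = 800.8 W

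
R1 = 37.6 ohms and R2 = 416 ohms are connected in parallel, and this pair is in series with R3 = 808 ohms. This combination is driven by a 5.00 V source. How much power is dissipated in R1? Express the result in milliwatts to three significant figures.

First find R_p for the parallel pair, then treat R_p + R3 as a series loop.
R_p = (37.6×416)/(37.6+416) = 34.48 Ω
R_total = R_p + 808 = 34.48 + 808 = 842.5 Ω
I = V / R_total = 5.00 / 842.5 = 0.005935 A
Voltage across the parallel pair: V_p = I × R_p = 0.005935 × 34.48 = 0.2047 V
R1 sits across V_p; its power is V_p²/R.
P_R1 = (0.2047)² / 37.6 = 0.001114 W

1.11 mW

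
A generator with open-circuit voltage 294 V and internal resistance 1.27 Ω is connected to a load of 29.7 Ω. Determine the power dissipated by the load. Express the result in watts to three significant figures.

2680 W

The internal resistance and the load are in series, so the same I flows through both; get I from ε/(r+R), then I²R for the load.
I = ε / (r + R) = 294 / (1.27 + 29.7) = 9.493 A
P_load = I² R = (9.493)² × 29.7 = 2677 W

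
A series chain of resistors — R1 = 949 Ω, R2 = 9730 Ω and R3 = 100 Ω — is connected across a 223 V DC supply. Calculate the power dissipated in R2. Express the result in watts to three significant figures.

4.16 W

Series elements share the same current, so find I first, then use P = I²R.
R_total = 949 + 9730 + 100 = 10780 Ω
I = V / R_total = 223 / 10780 = 0.02069 A
P_R2 = I² × R2 = (0.02069)² × 9730 = 4.165 W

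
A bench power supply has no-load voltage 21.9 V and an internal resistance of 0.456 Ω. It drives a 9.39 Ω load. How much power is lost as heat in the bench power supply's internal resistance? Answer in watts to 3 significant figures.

2.26 W

Internal loss is I²r, with I set by the total series resistance r+R.
I = ε / (r + R) = 21.9 / (0.456 + 9.39) = 2.224 A
P_int = I² r = (2.224)² × 0.456 = 2.256 W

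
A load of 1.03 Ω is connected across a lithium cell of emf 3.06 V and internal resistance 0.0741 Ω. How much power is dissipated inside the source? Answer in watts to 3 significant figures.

0.569 W

The internal resistance carries the same current as the load; P_int = I²r.
I = ε / (r + R) = 3.06 / (0.0741 + 1.03) = 2.771 A
P_int = I² r = (2.771)² × 0.0741 = 0.5692 W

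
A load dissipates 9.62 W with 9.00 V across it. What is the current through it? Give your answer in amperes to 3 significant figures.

1.07 A

From P = V I = I²R = V²/R, with the two given quantities we get I = P / V.
I = 9.62 / 9.00 = 1.069 A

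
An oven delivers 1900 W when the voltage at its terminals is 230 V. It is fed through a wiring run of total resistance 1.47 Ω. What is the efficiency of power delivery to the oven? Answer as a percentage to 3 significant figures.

I = P / V = 1900 / 230 = 8.261 A through the wiring run.
P_line = I² R_line = (8.261)² × 1.47 = 100.3 W
P_source = P_load + P_line = 1900 + 100.3 = 2000 W
η = P_load / P_source = 1900 / 2000 = 0.9499

95.0 %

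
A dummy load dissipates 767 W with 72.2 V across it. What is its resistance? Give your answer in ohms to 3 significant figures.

6.80 Ω

Rearranging the power relation for the two known quantities gives R = V² / P.
R = (72.2)² / 767 = 6.796 Ω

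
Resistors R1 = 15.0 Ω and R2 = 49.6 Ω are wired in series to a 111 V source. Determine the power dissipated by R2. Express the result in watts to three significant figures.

Every series element carries the same I. Get I from the total resistance, then P = I² × R2.
R_total = 15.0 + 49.6 = 64.60 Ω
I = V / R_total = 111 / 64.60 = 1.718 A
P_R2 = I² × R2 = (1.718)² × 49.6 = 146.4 W

146 W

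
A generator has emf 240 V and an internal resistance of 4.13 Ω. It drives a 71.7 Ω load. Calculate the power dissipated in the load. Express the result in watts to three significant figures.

Load and internal resistance form a series loop — compute the loop current, then the load power via I²R.
I = ε / (r + R) = 240 / (4.13 + 71.7) = 3.165 A
P_load = I² R = (3.165)² × 71.7 = 718.2 W

718 W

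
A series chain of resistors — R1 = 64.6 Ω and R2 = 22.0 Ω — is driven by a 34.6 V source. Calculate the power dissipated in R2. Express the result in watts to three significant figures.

The current is common to all series resistors; compute it, then apply P = I²R for the target.
R_total = 64.6 + 22.0 = 86.60 Ω
I = V / R_total = 34.6 / 86.60 = 0.3995 A
P_R2 = I² × R2 = (0.3995)² × 22.0 = 3.512 W

3.51 W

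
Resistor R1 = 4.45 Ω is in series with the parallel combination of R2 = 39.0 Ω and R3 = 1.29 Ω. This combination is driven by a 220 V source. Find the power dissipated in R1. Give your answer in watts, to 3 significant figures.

Collapse R2‖R3 to a single equivalent, reducing the network to two series elements.
R_p = (39.0×1.29)/(39.0+1.29) = 1.249 Ω
R_total = 4.45 + 1.249 = 5.699 Ω
I = V / R_total = 220 / 5.699 = 38.61 A
The full supply current passes through R1: P = I²R.
P_R1 = (38.61)² × 4.45 = 6632 W

6630 W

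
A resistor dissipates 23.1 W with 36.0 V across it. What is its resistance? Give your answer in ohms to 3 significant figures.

From P = V I = I²R = V²/R, with the two given quantities we get R = V² / P.
R = (36.0)² / 23.1 = 56.10 Ω

56.1 Ω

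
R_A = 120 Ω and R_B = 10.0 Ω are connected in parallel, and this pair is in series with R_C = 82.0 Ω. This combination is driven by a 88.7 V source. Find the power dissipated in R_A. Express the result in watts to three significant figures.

0.671 W

Combine R_A and R_B into their parallel equivalent first, reducing the network to two series resistors.
R_p = (120×10.0)/(120+10.0) = 9.231 Ω
R_total = R_p + 82.0 = 9.231 + 82.0 = 91.23 Ω
I = V / R_total = 88.7 / 91.23 = 0.9723 A
Voltage across the parallel pair: V_p = I × R_p = 0.9723 × 9.231 = 8.975 V
R_A sits across V_p; its power is V_p²/R.
P_R_A = (8.975)² / 120 = 0.6712 W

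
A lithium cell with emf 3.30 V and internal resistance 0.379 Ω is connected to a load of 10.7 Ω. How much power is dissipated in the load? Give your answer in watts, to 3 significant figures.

0.949 W

The internal resistance and the load are in series, so the same I flows through both; get I from ε/(r+R), then I²R for the load.
I = ε / (r + R) = 3.30 / (0.379 + 10.7) = 0.2979 A
P_load = I² R = (0.2979)² × 10.7 = 0.9493 W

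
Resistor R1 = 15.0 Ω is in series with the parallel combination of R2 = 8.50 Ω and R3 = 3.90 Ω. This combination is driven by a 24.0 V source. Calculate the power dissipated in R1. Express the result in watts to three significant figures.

27.7 W

First combine the parallel branches into one equivalent R_p, then R1 + R_p is a series pair.
R_p = (8.50×3.90)/(8.50+3.90) = 2.673 Ω
R_total = 15.0 + 2.673 = 17.67 Ω
I = V / R_total = 24.0 / 17.67 = 1.358 A
R1 carries the full series current, so P = I²R.
P_R1 = (1.358)² × 15.0 = 27.66 W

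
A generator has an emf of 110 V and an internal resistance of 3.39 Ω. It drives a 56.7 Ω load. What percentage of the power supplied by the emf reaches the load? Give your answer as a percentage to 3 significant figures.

94.4 %

η = P_load/(P_load+P_int) = I²R/(I²R+I²r) = R/(R+r) — the I² cancels for series elements.
η = R / (R + r) = 56.7 / (56.7 + 3.39) = 0.9436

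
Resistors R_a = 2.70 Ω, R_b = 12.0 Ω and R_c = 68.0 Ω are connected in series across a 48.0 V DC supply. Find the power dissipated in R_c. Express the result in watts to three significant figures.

In a series string the same current flows through every resistor — find that current, then P = I²R for the one we want.
R_total = 2.70 + 12.0 + 68.0 = 82.70 Ω
I = V / R_total = 48.0 / 82.70 = 0.5804 A
P_R_c = I² × R_c = (0.5804)² × 68.0 = 22.91 W

22.9 W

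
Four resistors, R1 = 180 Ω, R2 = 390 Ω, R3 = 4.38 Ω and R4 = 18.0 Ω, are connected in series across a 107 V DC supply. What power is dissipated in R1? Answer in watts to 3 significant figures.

The current is common to all series resistors; compute it, then apply P = I²R for the target.
R_total = 180 + 390 + 4.38 + 18.0 = 592.4 Ω
I = V / R_total = 107 / 592.4 = 0.1806 A
P_R1 = I² × R1 = (0.1806)² × 180 = 5.873 W

5.87 W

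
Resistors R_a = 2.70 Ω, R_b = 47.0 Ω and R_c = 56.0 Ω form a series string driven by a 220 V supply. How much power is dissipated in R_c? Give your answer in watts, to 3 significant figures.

Every series element carries the same I. Get I from the total resistance, then P = I² × R_c.
R_total = 2.70 + 47.0 + 56.0 = 105.7 Ω
I = V / R_total = 220 / 105.7 = 2.081 A
P_R_c = I² × R_c = (2.081)² × 56.0 = 242.6 W

243 W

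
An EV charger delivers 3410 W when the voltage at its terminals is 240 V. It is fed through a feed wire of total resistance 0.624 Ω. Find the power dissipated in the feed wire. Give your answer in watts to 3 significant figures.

Line loss is just I²R for the cable — we know both I and R_line directly.
I = P / V = 3410 / 240 = 14.21 A through the feed wire.
P_line = I² R_line = (14.21)² × 0.624 = 126.0 W

126 W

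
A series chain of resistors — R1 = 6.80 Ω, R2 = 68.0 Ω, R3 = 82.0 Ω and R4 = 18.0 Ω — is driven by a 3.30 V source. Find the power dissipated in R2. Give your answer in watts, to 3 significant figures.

In a series string the same current flows through every resistor — find that current, then P = I²R for the one we want.
R_total = 6.80 + 68.0 + 82.0 + 18.0 = 174.8 Ω
I = V / R_total = 3.30 / 174.8 = 0.01888 A
P_R2 = I² × R2 = (0.01888)² × 68.0 = 0.02424 W

0.0242 W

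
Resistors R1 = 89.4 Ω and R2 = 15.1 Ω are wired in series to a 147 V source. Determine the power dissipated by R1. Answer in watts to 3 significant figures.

177 W

In a series string the same current flows through every resistor — find that current, then P = I²R for the one we want.
R_total = 89.4 + 15.1 = 104.5 Ω
I = V / R_total = 147 / 104.5 = 1.407 A
P_R1 = I² × R1 = (1.407)² × 89.4 = 176.9 W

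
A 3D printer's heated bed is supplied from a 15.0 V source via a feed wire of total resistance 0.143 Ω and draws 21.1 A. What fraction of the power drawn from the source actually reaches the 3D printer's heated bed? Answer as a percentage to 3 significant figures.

The feed wire carries the full 21.1 A.
P_line = I² R_line = (21.10)² × 0.143 = 63.67 W
P_source = V I = 15.0 × 21.10 = 316.5 W; P_load = 252.8 W
η = P_load / P_source = 252.8 / 316.5 = 0.7988

79.9 %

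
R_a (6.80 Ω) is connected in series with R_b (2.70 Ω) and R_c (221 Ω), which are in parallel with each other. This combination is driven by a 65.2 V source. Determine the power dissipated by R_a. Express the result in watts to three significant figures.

Collapse R_b‖R_c to a single equivalent, reducing the network to two series elements.
R_p = (2.70×221)/(2.70+221) = 2.667 Ω
R_total = 6.80 + 2.667 = 9.467 Ω
I = V / R_total = 65.2 / 9.467 = 6.887 A
R_a is in the main series path, so its power is I²R_a.
P_R_a = (6.887)² × 6.80 = 322.5 W

323 W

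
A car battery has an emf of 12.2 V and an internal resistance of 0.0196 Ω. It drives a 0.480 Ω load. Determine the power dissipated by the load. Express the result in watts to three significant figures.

Find the circuit current first, then P = I²R for the load (series elements share I).
I = ε / (r + R) = 12.2 / (0.0196 + 0.480) = 24.42 A
P_load = I² R = (24.42)² × 0.480 = 286.2 W

286 W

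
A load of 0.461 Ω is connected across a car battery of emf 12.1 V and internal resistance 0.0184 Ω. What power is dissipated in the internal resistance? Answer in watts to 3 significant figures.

11.7 W

The internal resistance carries the same current as the load; P_int = I²r.
I = ε / (r + R) = 12.1 / (0.0184 + 0.461) = 25.24 A
P_int = I² r = (25.24)² × 0.0184 = 11.72 W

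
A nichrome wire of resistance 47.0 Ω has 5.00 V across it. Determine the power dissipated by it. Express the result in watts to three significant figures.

Voltage and resistance are given, so P = V²/R is the one-step route.
P = (5.00 V)² / 47.0 Ω = 0.5319 W

0.532 W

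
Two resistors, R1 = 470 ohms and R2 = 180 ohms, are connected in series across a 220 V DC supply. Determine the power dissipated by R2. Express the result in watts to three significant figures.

Series elements share the same current, so find I first, then use P = I²R.
R_total = 470 + 180 = 650.0 Ω
I = V / R_total = 220 / 650.0 = 0.3385 A
P_R2 = I² × R2 = (0.3385)² × 180 = 20.62 W

20.6 W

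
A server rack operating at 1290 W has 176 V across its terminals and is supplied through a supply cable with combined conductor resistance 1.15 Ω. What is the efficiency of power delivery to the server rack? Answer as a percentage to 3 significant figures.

I = P / V = 1290 / 176 = 7.330 A through the supply cable.
P_line = I² R_line = (7.330)² × 1.15 = 61.78 W
P_source = P_load + P_line = 1290 + 61.78 = 1352 W
η = P_load / P_source = 1290 / 1352 = 0.9543

95.4 %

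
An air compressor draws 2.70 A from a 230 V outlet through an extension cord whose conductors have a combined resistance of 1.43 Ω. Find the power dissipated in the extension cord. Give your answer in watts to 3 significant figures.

Line loss is just I²R for the cable — we know both I and R_line directly.
The extension cord carries the full 2.70 A.
P_line = I² R_line = (2.700)² × 1.43 = 10.42 W

10.4 W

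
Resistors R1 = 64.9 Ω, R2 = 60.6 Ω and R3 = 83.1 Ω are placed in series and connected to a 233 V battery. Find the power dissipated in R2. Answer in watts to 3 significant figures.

75.6 W

Since the resistors are in series they all carry the loop current I = V/R_total; the power in any one is I²R.
R_total = 64.9 + 60.6 + 83.1 = 208.6 Ω
I = V / R_total = 233 / 208.6 = 1.117 A
P_R2 = I² × R2 = (1.117)² × 60.6 = 75.61 W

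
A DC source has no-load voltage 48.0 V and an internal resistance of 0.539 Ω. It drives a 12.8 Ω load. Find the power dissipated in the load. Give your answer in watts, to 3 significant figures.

166 W

With r and R in series, I = ε/(r+R); the load dissipates I²R.
I = ε / (r + R) = 48.0 / (0.539 + 12.8) = 3.598 A
P_load = I² R = (3.598)² × 12.8 = 165.7 W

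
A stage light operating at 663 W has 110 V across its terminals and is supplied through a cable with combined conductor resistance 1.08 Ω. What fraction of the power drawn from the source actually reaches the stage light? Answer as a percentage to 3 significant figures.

I = P / V = 663 / 110 = 6.027 A through the cable.
P_line = I² R_line = (6.027)² × 1.08 = 39.23 W
P_source = P_load + P_line = 663.0 + 39.23 = 702.2 W
η = P_load / P_source = 663.0 / 702.2 = 0.9441

94.4 %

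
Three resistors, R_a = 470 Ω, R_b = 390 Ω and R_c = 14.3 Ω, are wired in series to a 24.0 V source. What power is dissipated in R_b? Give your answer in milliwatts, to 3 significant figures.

294 mW

In a series string the same current flows through every resistor — find that current, then P = I²R for the one we want.
R_total = 470 + 390 + 14.3 = 874.3 Ω
I = V / R_total = 24.0 / 874.3 = 0.02745 A
P_R_b = I² × R_b = (0.02745)² × 390 = 0.2939 W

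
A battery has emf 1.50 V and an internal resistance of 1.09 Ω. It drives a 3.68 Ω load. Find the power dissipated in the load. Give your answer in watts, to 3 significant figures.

0.364 W

The internal resistance and the load are in series, so the same I flows through both; get I from ε/(r+R), then I²R for the load.
I = ε / (r + R) = 1.50 / (1.09 + 3.68) = 0.3145 A
P_load = I² R = (0.3145)² × 3.68 = 0.3639 W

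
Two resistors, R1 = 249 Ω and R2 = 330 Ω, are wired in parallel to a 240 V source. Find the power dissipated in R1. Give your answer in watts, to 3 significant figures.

231 W

Parallel branches share the same voltage; P = V²/R gives the branch power in one step.
P_R1 = V² / R1 = (240)² / 249 Ω = 231.3 W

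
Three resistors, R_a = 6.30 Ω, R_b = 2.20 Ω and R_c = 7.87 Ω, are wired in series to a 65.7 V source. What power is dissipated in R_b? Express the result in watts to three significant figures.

Since the resistors are in series they all carry the loop current I = V/R_total; the power in any one is I²R.
R_total = 6.30 + 2.20 + 7.87 = 16.37 Ω
I = V / R_total = 65.7 / 16.37 = 4.013 A
P_R_b = I² × R_b = (4.013)² × 2.20 = 35.44 W

35.4 W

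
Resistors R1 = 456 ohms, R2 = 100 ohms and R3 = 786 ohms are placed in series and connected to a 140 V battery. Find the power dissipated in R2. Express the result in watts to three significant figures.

In a series string the same current flows through every resistor — find that current, then P = I²R for the one we want.
R_total = 456 + 100 + 786 = 1342 Ω
I = V / R_total = 140 / 1342 = 0.1043 A
P_R2 = I² × R2 = (0.1043)² × 100 = 1.088 W

1.09 W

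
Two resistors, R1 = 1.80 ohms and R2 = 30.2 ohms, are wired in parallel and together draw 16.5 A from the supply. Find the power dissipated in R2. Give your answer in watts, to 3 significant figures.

We need the common branch voltage; get it from I_total × R_eq, then P = V²/R for the branch.
1/R_eq = 1/1.80 + 1/30.2 ⇒ R_eq = 1.699 Ω
V = I_total × R_eq = 16.50 × 1.699 = 28.03 V
P_R2 = V² / R2 = (28.03)² / 30.2 = 26.01 W

26.0 W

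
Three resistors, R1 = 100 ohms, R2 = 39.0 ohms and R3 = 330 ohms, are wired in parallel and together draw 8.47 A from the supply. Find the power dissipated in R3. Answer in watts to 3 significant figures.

Parallel branches share V, not I — compute V via R_eq, then use V²/R for the target branch.
1/R_eq = 1/100 + 1/39.0 + 1/330 ⇒ R_eq = 25.86 Ω
V = I_total × R_eq = 8.470 × 25.86 = 219.0 V
P_R3 = V² / R3 = (219.0)² / 330 = 145.4 W

145 W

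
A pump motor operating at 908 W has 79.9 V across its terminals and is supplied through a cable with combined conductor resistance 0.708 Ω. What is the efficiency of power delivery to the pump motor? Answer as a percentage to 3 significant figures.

I = P / V = 908 / 79.9 = 11.36 A through the cable.
P_line = I² R_line = (11.36)² × 0.708 = 91.43 W
P_source = P_load + P_line = 908.0 + 91.43 = 999.4 W
η = P_load / P_source = 908.0 / 999.4 = 0.9085

90.9 %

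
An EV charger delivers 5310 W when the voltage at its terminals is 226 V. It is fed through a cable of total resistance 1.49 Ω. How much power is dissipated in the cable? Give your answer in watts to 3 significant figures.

823 W

The cable and load are in series, so the same current flows in both; the loss is I²R_line.
I = P / V = 5310 / 226 = 23.50 A through the cable.
P_line = I² R_line = (23.50)² × 1.49 = 822.5 W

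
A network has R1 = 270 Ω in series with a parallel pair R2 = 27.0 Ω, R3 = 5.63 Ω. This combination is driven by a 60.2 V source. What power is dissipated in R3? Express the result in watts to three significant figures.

0.185 W

Collapse R2‖R3 to a single equivalent, reducing the network to two series elements.
R_p = (27.0×5.63)/(27.0+5.63) = 4.659 Ω
R_total = 270 + 4.659 = 274.7 Ω
I = V / R_total = 60.2 / 274.7 = 0.2192 A
Voltage across the parallel pair: V_p = I × R_p = 0.2192 × 4.659 = 1.021 V
R3 is across V_p, so use P = V²/R for that branch.
P_R3 = (1.021)² / 5.63 = 0.1852 W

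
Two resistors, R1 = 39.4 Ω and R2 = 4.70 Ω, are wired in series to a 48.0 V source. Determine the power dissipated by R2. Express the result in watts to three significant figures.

Every series element carries the same I. Get I from the total resistance, then P = I² × R2.
R_total = 39.4 + 4.70 = 44.10 Ω
I = V / R_total = 48.0 / 44.10 = 1.088 A
P_R2 = I² × R2 = (1.088)² × 4.70 = 5.568 W

5.57 W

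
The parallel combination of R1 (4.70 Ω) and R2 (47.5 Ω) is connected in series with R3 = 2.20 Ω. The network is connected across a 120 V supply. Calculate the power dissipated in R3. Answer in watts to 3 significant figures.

755 W

First find R_p for the parallel pair, then treat R_p + R3 as a series loop.
R_p = (4.70×47.5)/(4.70+47.5) = 4.277 Ω
R_total = R_p + 2.20 = 4.277 + 2.20 = 6.477 Ω
I = V / R_total = 120 / 6.477 = 18.53 A
All the supply current flows through R3; use P = I²R3.
P_R3 = (18.53)² × 2.20 = 755.2 W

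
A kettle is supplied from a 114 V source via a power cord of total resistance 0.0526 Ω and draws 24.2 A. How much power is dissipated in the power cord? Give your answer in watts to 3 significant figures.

The power cord is a series resistance carrying the load current; its dissipation is I²R_line.
The power cord carries the full 24.2 A.
P_line = I² R_line = (24.20)² × 0.0526 = 30.80 W

30.8 W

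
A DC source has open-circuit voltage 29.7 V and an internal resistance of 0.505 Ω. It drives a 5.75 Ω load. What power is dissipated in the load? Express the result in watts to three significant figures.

Load and internal resistance form a series loop — compute the loop current, then the load power via I²R.
I = ε / (r + R) = 29.7 / (0.505 + 5.75) = 4.748 A
P_load = I² R = (4.748)² × 5.75 = 129.6 W

130 W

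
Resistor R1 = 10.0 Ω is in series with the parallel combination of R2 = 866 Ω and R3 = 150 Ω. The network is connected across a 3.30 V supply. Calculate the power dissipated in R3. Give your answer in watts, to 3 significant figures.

0.0624 W

Reduce the parallel pair to R_p first; the network is then a simple series string.
R_p = (866×150)/(866+150) = 127.9 Ω
R_total = 10.0 + 127.9 = 137.9 Ω
I = V / R_total = 3.30 / 137.9 = 0.02394 A
Voltage across the parallel pair: V_p = I × R_p = 0.02394 × 127.9 = 3.061 V
R3 is across V_p, so use P = V²/R for that branch.
P_R3 = (3.061)² / 150 = 0.06245 W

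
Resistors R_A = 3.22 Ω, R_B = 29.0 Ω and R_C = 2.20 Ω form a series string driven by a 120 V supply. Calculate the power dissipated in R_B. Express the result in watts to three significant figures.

352 W

Every series element carries the same I. Get I from the total resistance, then P = I² × R_B.
R_total = 3.22 + 29.0 + 2.20 = 34.42 Ω
I = V / R_total = 120 / 34.42 = 3.486 A
P_R_B = I² × R_B = (3.486)² × 29.0 = 352.5 W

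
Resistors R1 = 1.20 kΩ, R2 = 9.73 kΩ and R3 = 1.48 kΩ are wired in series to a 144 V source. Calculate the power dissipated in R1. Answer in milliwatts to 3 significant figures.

Every series element carries the same I. Get I from the total resistance, then P = I² × R1.
R_total = (1.20 + 9.73 + 1.48) kΩ = 12410 Ω
I = V / R_total = 144 / 12410 = 0.01160 A
P_R1 = I² × R1 = (0.01160)² × 1200 = 0.1616 W

162 mW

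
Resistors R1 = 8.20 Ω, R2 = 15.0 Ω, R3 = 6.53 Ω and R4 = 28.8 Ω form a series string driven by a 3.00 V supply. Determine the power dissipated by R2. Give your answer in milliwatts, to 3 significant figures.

39.4 mW

The current is common to all series resistors; compute it, then apply P = I²R for the target.
R_total = 8.20 + 15.0 + 6.53 + 28.8 = 58.53 Ω
I = V / R_total = 3.00 / 58.53 = 0.05126 A
P_R2 = I² × R2 = (0.05126)² × 15.0 = 0.03941 W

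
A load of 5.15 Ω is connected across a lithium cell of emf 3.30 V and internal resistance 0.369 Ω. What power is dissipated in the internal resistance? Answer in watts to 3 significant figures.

The source's internal resistance is just another series element carrying I; its dissipation is I²r.
I = ε / (r + R) = 3.30 / (0.369 + 5.15) = 0.5979 A
P_int = I² r = (0.5979)² × 0.369 = 0.1319 W

0.132 W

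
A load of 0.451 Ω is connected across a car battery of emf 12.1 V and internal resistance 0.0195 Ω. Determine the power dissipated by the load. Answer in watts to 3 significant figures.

298 W

With r and R in series, I = ε/(r+R); the load dissipates I²R.
I = ε / (r + R) = 12.1 / (0.0195 + 0.451) = 25.72 A
P_load = I² R = (25.72)² × 0.451 = 298.3 W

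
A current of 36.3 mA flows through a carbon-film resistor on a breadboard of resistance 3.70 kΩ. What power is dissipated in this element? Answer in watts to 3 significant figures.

4.88 W

Knowing I and R, the power is just I²R — no need to find V first.
P = (0.03630 A)² × 3700 Ω = 4.875 W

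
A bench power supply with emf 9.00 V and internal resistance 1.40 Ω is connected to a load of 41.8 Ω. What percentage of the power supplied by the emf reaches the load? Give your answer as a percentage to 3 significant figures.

96.8 %

Efficiency is P_load / P_total. With a series r and R sharing the same I, P = I²R for each, so η = R/(R+r).
η = R / (R + r) = 41.8 / (41.8 + 1.40) = 0.9676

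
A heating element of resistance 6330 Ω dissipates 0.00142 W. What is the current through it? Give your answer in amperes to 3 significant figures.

0.000474 A

The two known quantities fix the third via I = √(P / R).
I = √(0.00142 / 6330) = 0.0004736 A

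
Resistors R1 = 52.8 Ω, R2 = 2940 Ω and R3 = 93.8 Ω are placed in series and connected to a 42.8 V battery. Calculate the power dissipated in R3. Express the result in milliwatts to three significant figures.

Since the resistors are in series they all carry the loop current I = V/R_total; the power in any one is I²R.
R_total = 52.8 + 2940 + 93.8 = 3087 Ω
I = V / R_total = 42.8 / 3087 = 0.01387 A
P_R3 = I² × R3 = (0.01387)² × 93.8 = 0.01804 W

18.0 mW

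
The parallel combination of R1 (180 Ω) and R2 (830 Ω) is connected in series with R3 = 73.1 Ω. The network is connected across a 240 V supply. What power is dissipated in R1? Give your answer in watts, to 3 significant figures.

143 W

Collapse the R1‖R2 pair into one equivalent R_p; then R_p and R3 form a series string.
R_p = (180×830)/(180+830) = 147.9 Ω
R_total = R_p + 73.1 = 147.9 + 73.1 = 221.0 Ω
I = V / R_total = 240 / 221.0 = 1.086 A
Voltage across the parallel pair: V_p = I × R_p = 1.086 × 147.9 = 160.6 V
R1 has V_p across it, so P = V_p²/R1.
P_R1 = (160.6)² / 180 = 143.3 W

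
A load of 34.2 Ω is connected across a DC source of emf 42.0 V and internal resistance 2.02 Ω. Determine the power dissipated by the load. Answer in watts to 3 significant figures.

46.0 W

Find the circuit current first, then P = I²R for the load (series elements share I).
I = ε / (r + R) = 42.0 / (2.02 + 34.2) = 1.160 A
P_load = I² R = (1.160)² × 34.2 = 45.99 W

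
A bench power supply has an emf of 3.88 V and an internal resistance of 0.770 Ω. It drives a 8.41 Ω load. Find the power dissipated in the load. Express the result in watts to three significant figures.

Load and internal resistance form a series loop — compute the loop current, then the load power via I²R.
I = ε / (r + R) = 3.88 / (0.770 + 8.41) = 0.4227 A
P_load = I² R = (0.4227)² × 8.41 = 1.502 W

1.50 W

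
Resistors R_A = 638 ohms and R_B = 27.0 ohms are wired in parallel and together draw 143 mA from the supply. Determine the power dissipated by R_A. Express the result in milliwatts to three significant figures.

21.5 mW

Only the total current is stated, so first find the parallel equivalent to get the voltage across the combination.
1/R_eq = 1/638 + 1/27.0 ⇒ R_eq = 25.90 Ω
V = I_total × R_eq = 0.1430 × 25.90 = 3.704 V
P_R_A = V² / R_A = (3.704)² / 638 = 0.02151 W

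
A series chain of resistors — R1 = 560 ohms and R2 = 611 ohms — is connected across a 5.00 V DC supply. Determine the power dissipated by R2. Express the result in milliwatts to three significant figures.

Series elements share the same current, so find I first, then use P = I²R.
R_total = 560 + 611 = 1171 Ω
I = V / R_total = 5.00 / 1171 = 0.004270 A
P_R2 = I² × R2 = (0.004270)² × 611 = 0.01114 W

11.1 mW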